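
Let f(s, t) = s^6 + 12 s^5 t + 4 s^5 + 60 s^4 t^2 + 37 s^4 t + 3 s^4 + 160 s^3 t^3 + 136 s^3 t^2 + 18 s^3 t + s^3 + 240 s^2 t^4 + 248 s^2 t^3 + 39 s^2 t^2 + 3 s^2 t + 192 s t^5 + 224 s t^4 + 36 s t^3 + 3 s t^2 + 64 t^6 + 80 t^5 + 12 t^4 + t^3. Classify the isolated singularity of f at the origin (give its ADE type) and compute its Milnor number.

The Hessian of f at 0 has rank 0. Corank 2; j^3 = (s + t)^3 is a perfect cube, so E-series; the 5-jet and mu = 8 give E_8.

Type E_8, Milnor number mu = 8.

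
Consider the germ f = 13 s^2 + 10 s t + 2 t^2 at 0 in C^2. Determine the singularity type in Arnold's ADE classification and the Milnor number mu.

The Hessian of f at 0 is [[26, 10], [10, 4]] with rank 2, so corank 0. A Groebner basis of the Jacobian ideal J(f) in C{s,t} is {s, t}; counting standard monomials gives mu = 1. Corank 0: nondegenerate Morse point, so A_1.

Type A_1, Milnor number mu = 1.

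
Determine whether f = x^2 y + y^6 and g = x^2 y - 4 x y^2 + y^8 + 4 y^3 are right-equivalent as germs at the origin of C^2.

No.

The Hessian of f at 0 has rank 0. Corank 2; j^3 = x^2*y has shape L^2 M (L != M), so D-series; mu = 7 gives D_7. The Hessian of g at 0 has rank 0. Corank 2; j^3 = y*(x - 2*y)^2 has shape L^2 M (L != M), so D-series; mu = 9 gives D_9. f is D_7 but g is D_9, hence not right-equivalent.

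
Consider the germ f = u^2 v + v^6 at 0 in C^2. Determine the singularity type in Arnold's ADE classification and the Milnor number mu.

Type D7, Milnor number mu = 7.

The Hessian of f at 0 has rank 0. Corank 2; j^3 = u^2*v has shape L^2 M (L != M), so D-series; mu = 7 gives D_7.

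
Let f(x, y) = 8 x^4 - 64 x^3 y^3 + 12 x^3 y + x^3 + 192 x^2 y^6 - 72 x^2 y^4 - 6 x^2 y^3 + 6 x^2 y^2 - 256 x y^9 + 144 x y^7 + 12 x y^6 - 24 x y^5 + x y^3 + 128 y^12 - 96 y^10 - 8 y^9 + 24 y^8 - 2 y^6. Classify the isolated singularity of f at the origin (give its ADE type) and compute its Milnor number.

Type E_{7}, Milnor number mu = 7.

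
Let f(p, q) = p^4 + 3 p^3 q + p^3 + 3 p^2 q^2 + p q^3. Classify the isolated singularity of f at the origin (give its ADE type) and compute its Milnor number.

Type E_7, Milnor number mu = 7.

The Hessian of f at 0 is [[0, 0], [0, 0]] with rank 0, so corank 2. A Groebner basis of the Jacobian ideal J(f) in C{p,q} is {3*p^2 + q^4 + q^3, p^3, p^2*q - p^2 - q^3/3, 2*p^2 + p*q^2 + 2*q^3/3}; counting standard monomials gives mu = 7. Corank 2; j^3 = p^3 is a perfect cube, so E-series; the 4-jet and mu = 7 give E_7.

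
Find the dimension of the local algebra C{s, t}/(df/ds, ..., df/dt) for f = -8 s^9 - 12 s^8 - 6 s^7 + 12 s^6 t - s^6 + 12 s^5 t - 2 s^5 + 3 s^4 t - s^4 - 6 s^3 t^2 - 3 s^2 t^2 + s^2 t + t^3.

The Hessian of f at 0 has rank 0. Corank 2; j^3 = t*(s^2 + t^2) splits into three distinct lines over C (the quadratic factor has nonzero discriminant), so D_4.

4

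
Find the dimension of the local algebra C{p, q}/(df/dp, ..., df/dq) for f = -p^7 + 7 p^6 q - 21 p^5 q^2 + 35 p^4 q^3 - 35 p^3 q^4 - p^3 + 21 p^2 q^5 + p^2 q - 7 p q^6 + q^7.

The Hessian of f at 0 has rank 0. Corank 2; j^3 = -p^2*(p - q) has shape L^2 M (L != M), so D-series; mu = 8 gives D_8.

8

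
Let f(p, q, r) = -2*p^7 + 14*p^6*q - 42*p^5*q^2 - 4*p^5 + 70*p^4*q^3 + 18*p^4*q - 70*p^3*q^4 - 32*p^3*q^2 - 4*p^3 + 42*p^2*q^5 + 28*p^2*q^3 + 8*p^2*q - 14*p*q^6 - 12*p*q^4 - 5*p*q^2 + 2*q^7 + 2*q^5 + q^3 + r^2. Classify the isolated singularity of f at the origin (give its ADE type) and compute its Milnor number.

The Hessian of f at 0 has rank 1. Corank 2; j^3 = -(p - q)*(2*p - q)^2 has shape L^2 M (L != M), so D-series; mu = 8 gives D_8.

Type D_8, Milnor number mu = 8.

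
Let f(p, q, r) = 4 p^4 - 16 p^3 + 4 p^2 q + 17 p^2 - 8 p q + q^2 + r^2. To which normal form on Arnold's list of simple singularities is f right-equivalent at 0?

The Hessian of f at 0 is [[34, -8, 0], [-8, 2, 0], [0, 0, 2]] with rank 3, so corank 0. A Groebner basis of the Jacobian ideal J(f) in C{p,q,r} is {p, q, r}; counting standard monomials gives mu = 1. Corank 0: nondegenerate Morse point, so A_1.

A_{1}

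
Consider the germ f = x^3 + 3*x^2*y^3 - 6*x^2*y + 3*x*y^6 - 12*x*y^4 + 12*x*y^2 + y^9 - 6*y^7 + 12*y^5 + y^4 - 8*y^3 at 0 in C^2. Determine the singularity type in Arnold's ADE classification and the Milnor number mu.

Type E_6, Milnor number mu = 6.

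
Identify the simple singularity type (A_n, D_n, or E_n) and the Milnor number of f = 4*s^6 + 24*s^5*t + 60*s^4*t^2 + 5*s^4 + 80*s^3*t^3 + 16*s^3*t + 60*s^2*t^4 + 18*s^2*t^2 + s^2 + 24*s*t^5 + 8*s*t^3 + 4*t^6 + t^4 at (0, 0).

The Hessian of f at 0 has rank 1. Corank 1: A-series; mu = 3 gives A_3.

Type A3, Milnor number mu = 3.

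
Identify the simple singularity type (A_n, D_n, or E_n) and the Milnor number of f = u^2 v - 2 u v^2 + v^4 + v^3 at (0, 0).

Type D_5, Milnor number mu = 5.

The Hessian of f at 0 is [[0, 0], [0, 0]] with rank 0, so corank 2. A Groebner basis of the Jacobian ideal J(f) in C{u,v} is {u^3 + u^2/4 - v^2/4, u^2/4 + v^3 - v^2/4, u*v - v^2}; counting standard monomials gives mu = 5. Corank 2; j^3 = v*(u - v)^2 has shape L^2 M (L != M), so D-series; mu = 5 gives D_5.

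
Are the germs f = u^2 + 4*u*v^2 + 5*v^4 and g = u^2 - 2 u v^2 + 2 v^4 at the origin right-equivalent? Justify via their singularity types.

The Hessian of f at 0 has rank 1. Corank 1: A-series; mu = 3 gives A_3. The Hessian of g at 0 has rank 1. Corank 1: A-series; mu = 3 gives A_3. Both have type A_3, hence right-equivalent.

Yes.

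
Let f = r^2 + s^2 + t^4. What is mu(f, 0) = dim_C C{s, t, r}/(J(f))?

3

The Hessian of f at 0 is [[2, 0, 0], [0, 0, 0], [0, 0, 2]] with rank 2, so corank 1. A Groebner basis of the Jacobian ideal J(f) in C{s,t,r} is {t^3, s, r}; counting standard monomials gives mu = 3. Corank 1: A-series; mu = 3 gives A_3.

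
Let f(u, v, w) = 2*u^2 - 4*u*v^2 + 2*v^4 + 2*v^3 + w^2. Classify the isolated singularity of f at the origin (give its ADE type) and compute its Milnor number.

The Hessian of f at 0 is [[4, 0, 0], [0, 0, 0], [0, 0, 2]] with rank 2, so corank 1. A Groebner basis of the Jacobian ideal J(f) in C{u,v,w} is {v^2, u, w}; counting standard monomials gives mu = 2. Corank 1: A-series; mu = 2 gives A_2.

Type A_2, Milnor number mu = 2.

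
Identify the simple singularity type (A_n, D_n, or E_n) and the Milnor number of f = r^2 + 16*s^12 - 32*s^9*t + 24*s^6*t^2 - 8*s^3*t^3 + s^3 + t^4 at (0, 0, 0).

Type E_6, Milnor number mu = 6.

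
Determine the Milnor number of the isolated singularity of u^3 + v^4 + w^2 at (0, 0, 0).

6

The Hessian of f at 0 is [[0, 0, 0], [0, 0, 0], [0, 0, 2]] with rank 1, so corank 2. A Groebner basis of the Jacobian ideal J(f) in C{u,v,w} is {v^3, u^2, w}; counting standard monomials gives mu = 6. Corank 2; j^3 = u^3 is a perfect cube, so E-series; the 4-jet and mu = 6 give E_6.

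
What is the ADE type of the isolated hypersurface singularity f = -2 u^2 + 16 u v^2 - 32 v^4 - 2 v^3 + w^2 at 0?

The Hessian of f at 0 is [[-4, 0, 0], [0, 0, 0], [0, 0, 2]] with rank 2, so corank 1. A Groebner basis of the Jacobian ideal J(f) in C{u,v,w} is {v^2, u, w}; counting standard monomials gives mu = 2. Corank 1: A-series; mu = 2 gives A_2.

A_2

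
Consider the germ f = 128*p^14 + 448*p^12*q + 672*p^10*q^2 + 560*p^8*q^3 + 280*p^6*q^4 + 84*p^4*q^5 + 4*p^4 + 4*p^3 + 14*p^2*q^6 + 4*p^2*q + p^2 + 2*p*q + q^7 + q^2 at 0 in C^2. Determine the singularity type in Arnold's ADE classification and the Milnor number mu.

Type A_{6}, Milnor number mu = 6.

The Hessian of f at 0 has rank 1. Corank 1: A-series; mu = 6 gives A_6.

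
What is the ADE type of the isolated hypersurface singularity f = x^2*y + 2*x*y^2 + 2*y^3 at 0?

The Hessian of f at 0 has rank 0. Corank 2; j^3 = y*(x^2 + 2*x*y + 2*y^2) splits into three distinct lines over C (the quadratic factor has nonzero discriminant), so D_4.

D_{4}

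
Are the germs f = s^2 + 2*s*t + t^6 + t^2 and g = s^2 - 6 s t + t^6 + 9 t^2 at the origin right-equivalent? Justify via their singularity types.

Yes.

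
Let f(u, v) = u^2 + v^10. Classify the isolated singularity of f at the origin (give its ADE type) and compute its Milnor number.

Type A9, Milnor number mu = 9.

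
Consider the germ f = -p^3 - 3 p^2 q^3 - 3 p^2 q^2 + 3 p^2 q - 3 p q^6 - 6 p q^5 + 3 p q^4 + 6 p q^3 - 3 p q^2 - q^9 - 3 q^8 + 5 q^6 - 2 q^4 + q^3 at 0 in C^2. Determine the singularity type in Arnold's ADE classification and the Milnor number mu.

Type E_{6}, Milnor number mu = 6.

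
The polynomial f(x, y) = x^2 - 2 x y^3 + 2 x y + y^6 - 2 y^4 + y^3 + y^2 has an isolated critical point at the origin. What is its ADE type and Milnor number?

Type A_{2}, Milnor number mu = 2.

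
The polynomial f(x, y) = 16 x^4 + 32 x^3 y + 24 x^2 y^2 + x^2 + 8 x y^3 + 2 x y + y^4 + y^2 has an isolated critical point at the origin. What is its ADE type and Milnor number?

Type A_3, Milnor number mu = 3.

The Hessian of f at 0 has rank 1. Corank 1: A-series; mu = 3 gives A_3.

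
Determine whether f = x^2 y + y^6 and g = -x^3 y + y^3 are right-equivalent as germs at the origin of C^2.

No.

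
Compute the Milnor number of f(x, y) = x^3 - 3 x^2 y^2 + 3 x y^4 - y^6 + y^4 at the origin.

The Hessian of f at 0 has rank 0. Corank 2; j^3 = x^3 is a perfect cube, so E-series; the 4-jet and mu = 6 give E_6.

6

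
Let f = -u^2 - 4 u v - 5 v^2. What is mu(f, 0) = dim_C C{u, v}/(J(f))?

1

The Hessian of f at 0 has rank 2. Corank 0: nondegenerate Morse point, so A_1.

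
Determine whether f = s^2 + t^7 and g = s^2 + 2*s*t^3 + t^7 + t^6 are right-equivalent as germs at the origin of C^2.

Yes.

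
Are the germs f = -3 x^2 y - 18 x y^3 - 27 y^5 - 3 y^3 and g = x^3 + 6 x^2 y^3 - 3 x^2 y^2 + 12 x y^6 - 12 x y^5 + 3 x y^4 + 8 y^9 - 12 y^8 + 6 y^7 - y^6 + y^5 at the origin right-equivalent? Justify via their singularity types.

No.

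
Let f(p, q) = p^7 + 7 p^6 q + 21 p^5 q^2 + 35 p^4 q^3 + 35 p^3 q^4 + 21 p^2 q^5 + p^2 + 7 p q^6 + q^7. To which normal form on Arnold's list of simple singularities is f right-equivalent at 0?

The Hessian of f at 0 is [[2, 0], [0, 0]] with rank 1, so corank 1. A Groebner basis of the Jacobian ideal J(f) in C{p,q} is {q^6, p}; counting standard monomials gives mu = 6. Corank 1: A-series; mu = 6 gives A_6.

A6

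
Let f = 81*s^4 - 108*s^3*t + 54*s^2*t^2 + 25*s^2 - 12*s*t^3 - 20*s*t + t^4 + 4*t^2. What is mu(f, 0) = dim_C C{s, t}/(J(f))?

3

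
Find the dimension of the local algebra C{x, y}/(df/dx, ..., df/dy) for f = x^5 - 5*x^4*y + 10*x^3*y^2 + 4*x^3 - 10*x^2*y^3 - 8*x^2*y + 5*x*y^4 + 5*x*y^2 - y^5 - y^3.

The Hessian of f at 0 has rank 0. Corank 2; j^3 = (x - y)*(2*x - y)^2 has shape L^2 M (L != M), so D-series; mu = 6 gives D_6.

6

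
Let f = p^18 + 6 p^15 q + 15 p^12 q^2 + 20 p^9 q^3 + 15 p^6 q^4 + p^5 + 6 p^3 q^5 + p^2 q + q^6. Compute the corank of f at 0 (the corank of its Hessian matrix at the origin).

2

Hessian at 0 has rank 0.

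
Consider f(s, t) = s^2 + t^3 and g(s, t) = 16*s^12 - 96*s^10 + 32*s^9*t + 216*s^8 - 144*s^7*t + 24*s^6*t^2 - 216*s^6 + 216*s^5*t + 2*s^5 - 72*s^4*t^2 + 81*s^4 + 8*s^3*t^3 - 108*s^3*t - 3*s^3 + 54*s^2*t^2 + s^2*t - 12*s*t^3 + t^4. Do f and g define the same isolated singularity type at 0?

No.

The Hessian of f at 0 has rank 1. Corank 1: A-series; mu = 2 gives A_2. The Hessian of g at 0 has rank 0. Corank 2; j^3 = -s^2*(3*s - t) has shape L^2 M (L != M), so D-series; mu = 5 gives D_5. f is A_2 but g is D_5, hence not right-equivalent.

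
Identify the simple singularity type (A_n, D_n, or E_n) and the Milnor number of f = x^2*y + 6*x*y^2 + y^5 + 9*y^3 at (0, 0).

The Hessian of f at 0 has rank 0. Corank 2; j^3 = y*(x + 3*y)^2 has shape L^2 M (L != M), so D-series; mu = 6 gives D_6.

Type D6, Milnor number mu = 6.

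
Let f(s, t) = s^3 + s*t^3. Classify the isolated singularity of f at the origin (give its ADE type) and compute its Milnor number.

The Hessian of f at 0 is [[0, 0], [0, 0]] with rank 0, so corank 2. A Groebner basis of the Jacobian ideal J(f) in C{s,t} is {s^3, s*t^2, 3*s^2 + t^3}; counting standard monomials gives mu = 7. Corank 2; j^3 = s^3 is a perfect cube, so E-series; the 4-jet and mu = 7 give E_7.

Type E_{7}, Milnor number mu = 7.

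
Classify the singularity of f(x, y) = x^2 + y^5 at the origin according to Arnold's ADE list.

The Hessian of f at 0 has rank 1. Corank 1: A-series; mu = 4 gives A_4.

A_{4}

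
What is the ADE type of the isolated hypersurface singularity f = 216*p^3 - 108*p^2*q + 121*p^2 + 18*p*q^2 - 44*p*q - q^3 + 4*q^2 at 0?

A_2

The Hessian of f at 0 has rank 1. Corank 1: A-series; mu = 2 gives A_2.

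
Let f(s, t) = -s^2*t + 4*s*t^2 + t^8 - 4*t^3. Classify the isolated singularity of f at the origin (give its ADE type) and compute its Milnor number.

Type D_9, Milnor number mu = 9.

The Hessian of f at 0 has rank 0. Corank 2; j^3 = -t*(s - 2*t)^2 has shape L^2 M (L != M), so D-series; mu = 9 gives D_9.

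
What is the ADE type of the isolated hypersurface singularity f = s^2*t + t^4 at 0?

D_5

The Hessian of f at 0 is [[0, 0], [0, 0]] with rank 0, so corank 2. A Groebner basis of the Jacobian ideal J(f) in C{s,t} is {s^3, s^2/4 + t^3, s*t}; counting standard monomials gives mu = 5. Corank 2; j^3 = s^2*t has shape L^2 M (L != M), so D-series; mu = 5 gives D_5.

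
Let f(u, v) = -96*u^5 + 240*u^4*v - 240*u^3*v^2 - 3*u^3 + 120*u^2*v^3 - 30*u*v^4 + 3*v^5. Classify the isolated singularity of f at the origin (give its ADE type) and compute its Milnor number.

The Hessian of f at 0 has rank 0. Corank 2; j^3 = -3*u^3 is a perfect cube, so E-series; the 5-jet and mu = 8 give E_8.

Type E_8, Milnor number mu = 8.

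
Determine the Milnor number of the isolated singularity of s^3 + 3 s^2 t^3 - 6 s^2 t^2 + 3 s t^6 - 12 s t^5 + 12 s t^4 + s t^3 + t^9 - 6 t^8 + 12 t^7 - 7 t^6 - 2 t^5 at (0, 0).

The Hessian of f at 0 has rank 0. Corank 2; j^3 = s^3 is a perfect cube, so E-series; the 4-jet and mu = 7 give E_7.

7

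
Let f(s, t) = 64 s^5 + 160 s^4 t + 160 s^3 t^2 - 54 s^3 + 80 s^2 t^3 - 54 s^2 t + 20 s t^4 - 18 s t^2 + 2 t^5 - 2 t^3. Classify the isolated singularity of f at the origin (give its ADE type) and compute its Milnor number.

The Hessian of f at 0 is [[0, 0], [0, 0]] with rank 0, so corank 2. A Groebner basis of the Jacobian ideal J(f) in C{s,t} is {t^5, s*t^3 + 3*t^4/8, s^2 + 2*s*t/3 + t^2/9}; counting standard monomials gives mu = 8. Corank 2; j^3 = -2*(3*s + t)^3 is a perfect cube, so E-series; the 5-jet and mu = 8 give E_8.

Type E8, Milnor number mu = 8.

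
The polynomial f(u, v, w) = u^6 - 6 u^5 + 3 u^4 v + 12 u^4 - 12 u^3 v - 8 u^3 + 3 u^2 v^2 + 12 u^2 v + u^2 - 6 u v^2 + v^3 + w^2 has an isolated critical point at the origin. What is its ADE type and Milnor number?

The Hessian of f at 0 has rank 2. Corank 1: A-series; mu = 2 gives A_2.

Type A2, Milnor number mu = 2.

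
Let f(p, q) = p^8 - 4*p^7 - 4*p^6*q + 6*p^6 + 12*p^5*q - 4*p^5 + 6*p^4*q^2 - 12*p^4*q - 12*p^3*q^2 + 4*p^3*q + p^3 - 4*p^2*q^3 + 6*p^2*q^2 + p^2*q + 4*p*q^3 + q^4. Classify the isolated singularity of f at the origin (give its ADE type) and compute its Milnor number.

Type D5, Milnor number mu = 5.

The Hessian of f at 0 is [[0, 0], [0, 0]] with rank 0, so corank 2. A Groebner basis of the Jacobian ideal J(f) in C{p,q} is {p*q^2, -p*q/4 + q^3, p^2 + p*q}; counting standard monomials gives mu = 5. Corank 2; j^3 = p^2*(p + q) has shape L^2 M (L != M), so D-series; mu = 5 gives D_5.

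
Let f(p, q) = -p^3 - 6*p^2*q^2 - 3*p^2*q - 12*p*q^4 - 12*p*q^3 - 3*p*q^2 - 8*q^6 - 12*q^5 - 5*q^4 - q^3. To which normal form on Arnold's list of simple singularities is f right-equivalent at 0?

E_6

The Hessian of f at 0 has rank 0. Corank 2; j^3 = -(p + q)^3 is a perfect cube, so E-series; the 4-jet and mu = 6 give E_6.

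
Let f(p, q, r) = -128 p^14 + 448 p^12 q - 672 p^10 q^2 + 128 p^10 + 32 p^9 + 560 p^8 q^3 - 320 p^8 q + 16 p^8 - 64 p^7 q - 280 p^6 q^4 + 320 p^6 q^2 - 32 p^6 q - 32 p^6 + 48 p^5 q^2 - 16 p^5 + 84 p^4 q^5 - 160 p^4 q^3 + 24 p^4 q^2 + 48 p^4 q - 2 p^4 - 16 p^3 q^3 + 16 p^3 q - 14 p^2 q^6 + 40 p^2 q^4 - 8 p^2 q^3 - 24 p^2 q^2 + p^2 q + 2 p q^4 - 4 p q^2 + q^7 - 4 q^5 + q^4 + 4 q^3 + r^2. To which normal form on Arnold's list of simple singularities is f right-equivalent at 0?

The Hessian of f at 0 is [[0, 0, 0], [0, 0, 0], [0, 0, 2]] with rank 1, so corank 2. A Groebner basis of the Jacobian ideal J(f) in C{p,q,r} is {p*q^2 + p*q/8 - q^2/4, p*q/16 + q^3 - q^2/8, p^2 - 17*p*q/4 + 9*q^2/2, r}; counting standard monomials gives mu = 5. Corank 2; j^3 = q*(p - 2*q)^2 has shape L^2 M (L != M), so D-series; mu = 5 gives D_5.

D_5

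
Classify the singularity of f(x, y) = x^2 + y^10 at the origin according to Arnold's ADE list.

The Hessian of f at 0 has rank 1. Corank 1: A-series; mu = 9 gives A_9.

A_{9}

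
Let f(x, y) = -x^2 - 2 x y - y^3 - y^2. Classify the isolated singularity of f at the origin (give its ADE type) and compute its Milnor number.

Type A2, Milnor number mu = 2.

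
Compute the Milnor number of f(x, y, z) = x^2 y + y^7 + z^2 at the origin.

The Hessian of f at 0 has rank 1. Corank 2; j^3 = x^2*y has shape L^2 M (L != M), so D-series; mu = 8 gives D_8.

8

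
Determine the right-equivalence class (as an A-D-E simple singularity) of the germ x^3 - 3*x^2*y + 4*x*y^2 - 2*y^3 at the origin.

D4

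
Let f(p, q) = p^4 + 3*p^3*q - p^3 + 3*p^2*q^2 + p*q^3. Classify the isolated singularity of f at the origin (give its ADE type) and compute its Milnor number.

The Hessian of f at 0 is [[0, 0], [0, 0]] with rank 0, so corank 2. A Groebner basis of the Jacobian ideal J(f) in C{p,q} is {3*p^2 + q^4 - q^3, p^3, p^2*q + p^2 - q^3/3, -2*p^2 + p*q^2 + 2*q^3/3}; counting standard monomials gives mu = 7. Corank 2; j^3 = -p^3 is a perfect cube, so E-series; the 4-jet and mu = 7 give E_7.

Type E_7, Milnor number mu = 7.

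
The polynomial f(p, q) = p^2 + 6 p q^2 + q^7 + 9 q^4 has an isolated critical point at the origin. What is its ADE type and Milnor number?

The Hessian of f at 0 is [[2, 0], [0, 0]] with rank 1, so corank 1. A Groebner basis of the Jacobian ideal J(f) in C{p,q} is {p^3, p/3 + q^2}; counting standard monomials gives mu = 6. Corank 1: A-series; mu = 6 gives A_6.

Type A6, Milnor number mu = 6.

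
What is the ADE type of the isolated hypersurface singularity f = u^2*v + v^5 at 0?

The Hessian of f at 0 has rank 0. Corank 2; j^3 = u^2*v has shape L^2 M (L != M), so D-series; mu = 6 gives D_6.

D6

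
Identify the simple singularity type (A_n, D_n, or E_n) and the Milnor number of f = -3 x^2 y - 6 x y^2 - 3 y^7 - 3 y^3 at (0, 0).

Type D8, Milnor number mu = 8.

The Hessian of f at 0 is [[0, 0], [0, 0]] with rank 0, so corank 2. A Groebner basis of the Jacobian ideal J(f) in C{x,y} is {x^2/7 + y^6 - y^2/7, x^3 + y^3, x*y + y^2}; counting standard monomials gives mu = 8. Corank 2; j^3 = -3*y*(x + y)^2 has shape L^2 M (L != M), so D-series; mu = 8 gives D_8.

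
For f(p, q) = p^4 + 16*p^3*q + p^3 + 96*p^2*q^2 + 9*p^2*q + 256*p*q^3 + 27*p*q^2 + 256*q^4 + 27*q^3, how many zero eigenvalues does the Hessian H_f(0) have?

Hessian at 0 has rank 0.

2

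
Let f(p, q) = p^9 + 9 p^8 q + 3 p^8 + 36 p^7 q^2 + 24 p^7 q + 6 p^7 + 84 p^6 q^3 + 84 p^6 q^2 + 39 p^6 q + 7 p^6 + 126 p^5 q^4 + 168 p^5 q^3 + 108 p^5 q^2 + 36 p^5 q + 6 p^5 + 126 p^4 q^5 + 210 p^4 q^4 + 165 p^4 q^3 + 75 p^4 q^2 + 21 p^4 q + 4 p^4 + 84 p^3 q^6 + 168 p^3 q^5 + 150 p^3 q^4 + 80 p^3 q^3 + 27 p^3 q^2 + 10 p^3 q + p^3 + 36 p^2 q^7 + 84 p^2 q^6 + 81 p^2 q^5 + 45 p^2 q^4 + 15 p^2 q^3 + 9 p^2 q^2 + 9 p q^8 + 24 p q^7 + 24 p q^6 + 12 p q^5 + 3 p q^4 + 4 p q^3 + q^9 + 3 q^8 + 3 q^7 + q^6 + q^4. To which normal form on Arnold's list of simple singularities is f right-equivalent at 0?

The Hessian of f at 0 has rank 0. Corank 2; j^3 = p^3 is a perfect cube, so E-series; the 4-jet and mu = 6 give E_6.

E6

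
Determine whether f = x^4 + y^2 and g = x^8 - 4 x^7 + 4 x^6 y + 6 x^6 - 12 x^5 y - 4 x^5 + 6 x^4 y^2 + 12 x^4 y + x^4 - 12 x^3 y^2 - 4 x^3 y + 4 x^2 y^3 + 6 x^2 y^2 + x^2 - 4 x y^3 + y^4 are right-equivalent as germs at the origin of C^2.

The Hessian of f at 0 has rank 1. Corank 1: A-series; mu = 3 gives A_3. The Hessian of g at 0 has rank 1. Corank 1: A-series; mu = 3 gives A_3. Both have type A_3, hence right-equivalent.

Yes.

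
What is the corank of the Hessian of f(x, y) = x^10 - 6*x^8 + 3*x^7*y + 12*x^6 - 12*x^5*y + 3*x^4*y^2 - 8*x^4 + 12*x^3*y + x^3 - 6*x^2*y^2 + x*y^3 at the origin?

Hessian at 0 has rank 0.

2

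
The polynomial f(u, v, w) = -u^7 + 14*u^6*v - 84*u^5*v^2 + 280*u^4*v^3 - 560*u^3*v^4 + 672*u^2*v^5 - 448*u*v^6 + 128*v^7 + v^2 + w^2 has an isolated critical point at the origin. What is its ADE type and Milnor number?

Type A_{6}, Milnor number mu = 6.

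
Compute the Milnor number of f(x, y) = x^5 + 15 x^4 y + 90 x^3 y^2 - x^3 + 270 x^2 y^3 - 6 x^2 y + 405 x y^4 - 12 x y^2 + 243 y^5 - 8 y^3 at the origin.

8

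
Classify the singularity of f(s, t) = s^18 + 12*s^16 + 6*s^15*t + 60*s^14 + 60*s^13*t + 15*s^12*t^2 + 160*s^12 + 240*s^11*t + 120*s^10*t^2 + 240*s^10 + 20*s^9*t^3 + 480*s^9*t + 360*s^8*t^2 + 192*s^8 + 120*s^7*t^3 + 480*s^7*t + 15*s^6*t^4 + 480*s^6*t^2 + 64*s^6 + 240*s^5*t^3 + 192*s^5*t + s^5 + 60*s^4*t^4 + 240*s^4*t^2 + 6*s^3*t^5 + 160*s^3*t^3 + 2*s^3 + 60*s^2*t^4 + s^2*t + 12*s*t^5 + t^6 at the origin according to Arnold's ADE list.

D_{7}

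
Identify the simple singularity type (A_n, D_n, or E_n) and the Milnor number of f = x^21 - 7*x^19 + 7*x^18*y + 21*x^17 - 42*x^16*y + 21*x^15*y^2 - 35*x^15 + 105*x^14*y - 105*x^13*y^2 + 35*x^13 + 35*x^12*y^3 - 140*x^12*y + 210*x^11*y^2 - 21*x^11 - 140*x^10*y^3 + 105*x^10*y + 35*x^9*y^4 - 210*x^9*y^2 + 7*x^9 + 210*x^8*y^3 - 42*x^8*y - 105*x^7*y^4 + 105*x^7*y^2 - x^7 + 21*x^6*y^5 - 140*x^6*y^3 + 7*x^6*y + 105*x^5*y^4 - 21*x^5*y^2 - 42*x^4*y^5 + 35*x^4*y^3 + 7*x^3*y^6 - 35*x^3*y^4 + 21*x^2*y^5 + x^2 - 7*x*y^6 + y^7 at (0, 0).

The Hessian of f at 0 has rank 1. Corank 1: A-series; mu = 6 gives A_6.

Type A6, Milnor number mu = 6.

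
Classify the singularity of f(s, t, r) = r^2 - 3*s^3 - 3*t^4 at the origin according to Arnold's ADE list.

E_6

The Hessian of f at 0 is [[0, 0, 0], [0, 0, 0], [0, 0, 2]] with rank 1, so corank 2. A Groebner basis of the Jacobian ideal J(f) in C{s,t,r} is {t^3, s^2, r}; counting standard monomials gives mu = 6. Corank 2; j^3 = -3*s^3 is a perfect cube, so E-series; the 4-jet and mu = 6 give E_6.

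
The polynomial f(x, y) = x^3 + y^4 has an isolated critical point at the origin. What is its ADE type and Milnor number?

Type E_6, Milnor number mu = 6.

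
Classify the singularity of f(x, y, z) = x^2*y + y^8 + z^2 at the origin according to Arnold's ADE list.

The Hessian of f at 0 has rank 1. Corank 2; j^3 = x^2*y has shape L^2 M (L != M), so D-series; mu = 9 gives D_9.

D_{9}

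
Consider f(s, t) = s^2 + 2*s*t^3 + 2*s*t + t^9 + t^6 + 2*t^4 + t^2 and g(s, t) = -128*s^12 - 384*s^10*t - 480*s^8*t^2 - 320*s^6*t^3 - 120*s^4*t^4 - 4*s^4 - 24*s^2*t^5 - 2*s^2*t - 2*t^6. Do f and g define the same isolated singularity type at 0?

No.

The Hessian of f at 0 has rank 1. Corank 1: A-series; mu = 8 gives A_8. The Hessian of g at 0 has rank 0. Corank 2; j^3 = -2*s^2*t has shape L^2 M (L != M), so D-series; mu = 7 gives D_7. f is A_8 but g is D_7, hence not right-equivalent.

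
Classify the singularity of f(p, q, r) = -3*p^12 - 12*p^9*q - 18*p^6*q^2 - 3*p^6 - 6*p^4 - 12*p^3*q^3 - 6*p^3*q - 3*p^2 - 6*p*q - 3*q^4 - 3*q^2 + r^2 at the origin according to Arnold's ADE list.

The Hessian of f at 0 is [[-6, -6, 0], [-6, -6, 0], [0, 0, 2]] with rank 2, so corank 1. A Groebner basis of the Jacobian ideal J(f) in C{p,q,r} is {q^3, p + q, r}; counting standard monomials gives mu = 3. Corank 1: A-series; mu = 3 gives A_3.

A_3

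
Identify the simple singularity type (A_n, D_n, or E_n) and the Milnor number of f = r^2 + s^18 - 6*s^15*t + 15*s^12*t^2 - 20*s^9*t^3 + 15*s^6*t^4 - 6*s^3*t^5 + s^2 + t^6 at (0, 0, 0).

Type A_{5}, Milnor number mu = 5.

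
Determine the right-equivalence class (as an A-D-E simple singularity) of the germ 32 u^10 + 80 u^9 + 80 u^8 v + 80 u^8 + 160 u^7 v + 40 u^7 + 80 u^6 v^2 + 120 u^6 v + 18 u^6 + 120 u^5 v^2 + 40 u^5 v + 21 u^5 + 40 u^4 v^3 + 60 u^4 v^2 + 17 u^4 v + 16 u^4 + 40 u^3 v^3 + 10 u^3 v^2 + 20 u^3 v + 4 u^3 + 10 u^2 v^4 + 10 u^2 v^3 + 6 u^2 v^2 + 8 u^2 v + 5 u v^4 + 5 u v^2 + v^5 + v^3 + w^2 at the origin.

D_6

The Hessian of f at 0 has rank 1. Corank 2; j^3 = (u + v)*(2*u + v)^2 has shape L^2 M (L != M), so D-series; mu = 6 gives D_6.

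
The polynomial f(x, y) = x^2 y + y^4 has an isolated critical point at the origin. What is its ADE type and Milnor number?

Type D5, Milnor number mu = 5.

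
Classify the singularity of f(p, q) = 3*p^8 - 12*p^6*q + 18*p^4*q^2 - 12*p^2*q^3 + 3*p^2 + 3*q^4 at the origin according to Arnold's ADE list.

A_{3}

The Hessian of f at 0 has rank 1. Corank 1: A-series; mu = 3 gives A_3.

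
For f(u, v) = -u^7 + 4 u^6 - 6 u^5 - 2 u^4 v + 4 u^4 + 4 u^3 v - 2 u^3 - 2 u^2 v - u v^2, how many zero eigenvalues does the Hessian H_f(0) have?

The Hessian at 0 is [[0, 0], [0, 0]] of rank 0; hence corank 2.

2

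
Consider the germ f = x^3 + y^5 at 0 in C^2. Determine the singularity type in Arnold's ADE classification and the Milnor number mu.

The Hessian of f at 0 is [[0, 0], [0, 0]] with rank 0, so corank 2. A Groebner basis of the Jacobian ideal J(f) in C{x,y} is {y^4, x^2}; counting standard monomials gives mu = 8. Corank 2; j^3 = x^3 is a perfect cube, so E-series; the 5-jet and mu = 8 give E_8.

Type E8, Milnor number mu = 8.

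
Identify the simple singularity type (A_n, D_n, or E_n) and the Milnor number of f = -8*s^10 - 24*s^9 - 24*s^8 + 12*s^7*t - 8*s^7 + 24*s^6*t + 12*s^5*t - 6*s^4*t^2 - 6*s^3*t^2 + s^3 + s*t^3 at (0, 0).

The Hessian of f at 0 has rank 0. Corank 2; j^3 = s^3 is a perfect cube, so E-series; the 4-jet and mu = 7 give E_7.

Type E_{7}, Milnor number mu = 7.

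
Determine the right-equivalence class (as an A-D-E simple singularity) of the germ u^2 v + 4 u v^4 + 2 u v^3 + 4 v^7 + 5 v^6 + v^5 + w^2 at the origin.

D7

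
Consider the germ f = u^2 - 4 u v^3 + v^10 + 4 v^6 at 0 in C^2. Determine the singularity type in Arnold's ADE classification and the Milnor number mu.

Type A_9, Milnor number mu = 9.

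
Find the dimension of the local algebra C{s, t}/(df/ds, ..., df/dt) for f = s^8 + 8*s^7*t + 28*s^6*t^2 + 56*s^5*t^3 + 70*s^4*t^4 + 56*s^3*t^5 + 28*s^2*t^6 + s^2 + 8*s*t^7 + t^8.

7

The Hessian of f at 0 has rank 1. Corank 1: A-series; mu = 7 gives A_7.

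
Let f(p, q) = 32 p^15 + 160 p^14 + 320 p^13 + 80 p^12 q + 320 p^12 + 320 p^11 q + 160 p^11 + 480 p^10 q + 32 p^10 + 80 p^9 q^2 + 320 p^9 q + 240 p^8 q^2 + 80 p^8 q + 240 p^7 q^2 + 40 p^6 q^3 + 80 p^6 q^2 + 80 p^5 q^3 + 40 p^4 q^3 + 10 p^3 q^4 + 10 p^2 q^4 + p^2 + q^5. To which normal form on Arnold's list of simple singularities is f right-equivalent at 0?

A_{4}

The Hessian of f at 0 is [[2, 0], [0, 0]] with rank 1, so corank 1. A Groebner basis of the Jacobian ideal J(f) in C{p,q} is {q^4, p}; counting standard monomials gives mu = 4. Corank 1: A-series; mu = 4 gives A_4.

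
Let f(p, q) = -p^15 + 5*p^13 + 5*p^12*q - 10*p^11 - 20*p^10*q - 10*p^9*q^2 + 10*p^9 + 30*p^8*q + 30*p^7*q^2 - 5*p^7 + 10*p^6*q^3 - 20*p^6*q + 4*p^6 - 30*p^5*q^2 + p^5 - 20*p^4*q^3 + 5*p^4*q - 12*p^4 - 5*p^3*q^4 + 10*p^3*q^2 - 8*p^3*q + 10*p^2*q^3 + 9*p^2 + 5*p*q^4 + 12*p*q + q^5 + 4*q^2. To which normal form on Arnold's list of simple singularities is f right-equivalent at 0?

A4

The Hessian of f at 0 has rank 1. Corank 1: A-series; mu = 4 gives A_4.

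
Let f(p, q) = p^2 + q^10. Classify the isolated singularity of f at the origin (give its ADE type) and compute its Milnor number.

Type A_9, Milnor number mu = 9.

The Hessian of f at 0 has rank 1. Corank 1: A-series; mu = 9 gives A_9.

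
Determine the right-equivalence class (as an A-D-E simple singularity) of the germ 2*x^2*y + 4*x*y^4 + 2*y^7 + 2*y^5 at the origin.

The Hessian of f at 0 has rank 0. Corank 2; j^3 = 2*x^2*y has shape L^2 M (L != M), so D-series; mu = 6 gives D_6.

D_{6}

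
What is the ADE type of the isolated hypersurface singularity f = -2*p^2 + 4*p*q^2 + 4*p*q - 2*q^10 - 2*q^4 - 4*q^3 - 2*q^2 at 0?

A9

The Hessian of f at 0 has rank 1. Corank 1: A-series; mu = 9 gives A_9.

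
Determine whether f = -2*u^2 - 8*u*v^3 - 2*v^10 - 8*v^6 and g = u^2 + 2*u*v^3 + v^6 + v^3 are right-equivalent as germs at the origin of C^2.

No.

The Hessian of f at 0 is [[-4, 0], [0, 0]] with rank 1, so corank 1. A Groebner basis of the Jacobian ideal J(f) in C{u,v} is {u^3, u/2 + v^3}; counting standard monomials gives mu = 9. Corank 1: A-series; mu = 9 gives A_9. The Hessian of g at 0 is [[2, 0], [0, 0]] with rank 1, so corank 1. A Groebner basis of the Jacobian ideal J(g) in C{u,v} is {v^2, u}; counting standard monomials gives mu = 2. Corank 1: A-series; mu = 2 gives A_2. f is A_9 but g is A_2, hence not right-equivalent.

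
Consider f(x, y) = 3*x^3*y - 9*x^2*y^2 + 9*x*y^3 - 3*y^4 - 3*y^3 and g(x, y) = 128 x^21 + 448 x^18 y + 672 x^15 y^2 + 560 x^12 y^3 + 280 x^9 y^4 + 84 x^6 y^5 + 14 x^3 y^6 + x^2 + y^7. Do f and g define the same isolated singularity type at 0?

No.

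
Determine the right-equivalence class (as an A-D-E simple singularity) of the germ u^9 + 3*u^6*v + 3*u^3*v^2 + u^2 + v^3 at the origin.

A_{2}

The Hessian of f at 0 has rank 1. Corank 1: A-series; mu = 2 gives A_2.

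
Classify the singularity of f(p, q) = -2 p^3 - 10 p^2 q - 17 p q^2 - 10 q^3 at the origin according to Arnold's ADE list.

D_{4}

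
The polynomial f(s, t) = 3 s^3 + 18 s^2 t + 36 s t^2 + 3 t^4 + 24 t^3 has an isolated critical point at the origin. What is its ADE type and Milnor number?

The Hessian of f at 0 is [[0, 0], [0, 0]] with rank 0, so corank 2. A Groebner basis of the Jacobian ideal J(f) in C{s,t} is {t^3, s^2 + 4*s*t + 4*t^2}; counting standard monomials gives mu = 6. Corank 2; j^3 = 3*(s + 2*t)^3 is a perfect cube, so E-series; the 4-jet and mu = 6 give E_6.

Type E_{6}, Milnor number mu = 6.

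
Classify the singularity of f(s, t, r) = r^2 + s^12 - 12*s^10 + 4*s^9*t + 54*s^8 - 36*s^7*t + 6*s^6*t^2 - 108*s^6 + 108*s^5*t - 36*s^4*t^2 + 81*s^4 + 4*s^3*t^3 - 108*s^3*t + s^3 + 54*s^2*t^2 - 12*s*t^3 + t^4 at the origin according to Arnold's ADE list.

The Hessian of f at 0 has rank 1. Corank 2; j^3 = s^3 is a perfect cube, so E-series; the 4-jet and mu = 6 give E_6.

E6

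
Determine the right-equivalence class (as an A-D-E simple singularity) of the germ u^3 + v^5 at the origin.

The Hessian of f at 0 is [[0, 0], [0, 0]] with rank 0, so corank 2. A Groebner basis of the Jacobian ideal J(f) in C{u,v} is {v^4, u^2}; counting standard monomials gives mu = 8. Corank 2; j^3 = u^3 is a perfect cube, so E-series; the 5-jet and mu = 8 give E_8.

E8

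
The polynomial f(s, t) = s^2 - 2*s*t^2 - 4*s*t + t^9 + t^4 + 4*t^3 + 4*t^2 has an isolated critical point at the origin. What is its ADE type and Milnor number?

Type A8, Milnor number mu = 8.

The Hessian of f at 0 has rank 1. Corank 1: A-series; mu = 8 gives A_8.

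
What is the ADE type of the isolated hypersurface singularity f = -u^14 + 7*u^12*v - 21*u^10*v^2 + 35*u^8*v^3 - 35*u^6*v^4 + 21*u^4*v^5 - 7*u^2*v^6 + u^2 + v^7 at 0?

A_6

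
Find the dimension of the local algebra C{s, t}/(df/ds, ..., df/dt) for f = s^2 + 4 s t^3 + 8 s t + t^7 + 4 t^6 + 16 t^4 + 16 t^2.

6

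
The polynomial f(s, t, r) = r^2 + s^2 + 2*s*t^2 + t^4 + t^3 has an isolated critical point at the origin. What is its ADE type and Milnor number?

Type A2, Milnor number mu = 2.

The Hessian of f at 0 is [[2, 0, 0], [0, 0, 0], [0, 0, 2]] with rank 2, so corank 1. A Groebner basis of the Jacobian ideal J(f) in C{s,t,r} is {t^2, s, r}; counting standard monomials gives mu = 2. Corank 1: A-series; mu = 2 gives A_2.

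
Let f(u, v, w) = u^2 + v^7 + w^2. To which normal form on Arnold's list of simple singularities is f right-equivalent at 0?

A_{6}

The Hessian of f at 0 has rank 2. Corank 1: A-series; mu = 6 gives A_6.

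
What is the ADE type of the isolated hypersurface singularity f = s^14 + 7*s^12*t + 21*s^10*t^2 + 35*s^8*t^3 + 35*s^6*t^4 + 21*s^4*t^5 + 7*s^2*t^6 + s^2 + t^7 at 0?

The Hessian of f at 0 has rank 1. Corank 1: A-series; mu = 6 gives A_6.

A_6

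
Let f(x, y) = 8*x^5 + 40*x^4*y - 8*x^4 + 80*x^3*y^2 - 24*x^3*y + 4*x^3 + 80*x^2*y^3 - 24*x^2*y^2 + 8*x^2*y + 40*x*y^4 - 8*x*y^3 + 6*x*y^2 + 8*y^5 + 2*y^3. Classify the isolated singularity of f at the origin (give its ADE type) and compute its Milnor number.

Type D4, Milnor number mu = 4.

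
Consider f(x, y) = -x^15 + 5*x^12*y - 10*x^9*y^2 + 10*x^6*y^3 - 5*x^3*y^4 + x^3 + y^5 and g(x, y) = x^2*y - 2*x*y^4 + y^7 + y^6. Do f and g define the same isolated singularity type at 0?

The Hessian of f at 0 is [[0, 0], [0, 0]] with rank 0, so corank 2. A Groebner basis of the Jacobian ideal J(f) in C{x,y} is {y^4, x^2}; counting standard monomials gives mu = 8. Corank 2; j^3 = x^3 is a perfect cube, so E-series; the 5-jet and mu = 8 give E_8. The Hessian of g at 0 is [[0, 0], [0, 0]] with rank 0, so corank 2. A Groebner basis of the Jacobian ideal J(g) in C{x,y} is {-x*y + y^4, x^3, x^2*y, x^2/6 + x*y^2}; counting standard monomials gives mu = 7. Corank 2; j^3 = x^2*y has shape L^2 M (L != M), so D-series; mu = 7 gives D_7. f is E_8 but g is D_7, hence not right-equivalent.

No.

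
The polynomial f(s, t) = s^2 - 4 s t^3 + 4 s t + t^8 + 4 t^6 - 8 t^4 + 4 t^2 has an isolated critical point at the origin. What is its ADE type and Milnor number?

Type A_{7}, Milnor number mu = 7.

The Hessian of f at 0 has rank 1. Corank 1: A-series; mu = 7 gives A_7.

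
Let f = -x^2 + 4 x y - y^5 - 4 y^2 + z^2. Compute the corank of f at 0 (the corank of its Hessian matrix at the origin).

Hessian at 0 has rank 2.

1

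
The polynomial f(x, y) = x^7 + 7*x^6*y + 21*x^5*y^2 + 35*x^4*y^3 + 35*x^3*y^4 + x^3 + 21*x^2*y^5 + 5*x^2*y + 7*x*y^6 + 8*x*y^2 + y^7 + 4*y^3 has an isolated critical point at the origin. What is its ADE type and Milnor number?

The Hessian of f at 0 has rank 0. Corank 2; j^3 = (x + y)*(x + 2*y)^2 has shape L^2 M (L != M), so D-series; mu = 8 gives D_8.

Type D8, Milnor number mu = 8.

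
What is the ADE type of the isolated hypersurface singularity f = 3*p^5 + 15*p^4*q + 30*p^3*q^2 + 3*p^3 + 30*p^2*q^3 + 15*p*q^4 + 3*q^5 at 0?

E_8

The Hessian of f at 0 is [[0, 0], [0, 0]] with rank 0, so corank 2. A Groebner basis of the Jacobian ideal J(f) in C{p,q} is {q^5, p*q^3 + q^4/4, p^2}; counting standard monomials gives mu = 8. Corank 2; j^3 = 3*p^3 is a perfect cube, so E-series; the 5-jet and mu = 8 give E_8.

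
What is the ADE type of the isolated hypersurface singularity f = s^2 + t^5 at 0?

The Hessian of f at 0 is [[2, 0], [0, 0]] with rank 1, so corank 1. A Groebner basis of the Jacobian ideal J(f) in C{s,t} is {t^4, s}; counting standard monomials gives mu = 4. Corank 1: A-series; mu = 4 gives A_4.

A4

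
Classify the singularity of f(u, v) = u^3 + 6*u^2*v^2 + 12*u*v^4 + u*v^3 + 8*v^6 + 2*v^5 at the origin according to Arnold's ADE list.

The Hessian of f at 0 has rank 0. Corank 2; j^3 = u^3 is a perfect cube, so E-series; the 4-jet and mu = 7 give E_7.

E7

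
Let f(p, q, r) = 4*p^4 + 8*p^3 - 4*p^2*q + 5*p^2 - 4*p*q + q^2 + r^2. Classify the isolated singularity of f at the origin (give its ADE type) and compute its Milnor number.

The Hessian of f at 0 has rank 3. Corank 0: nondegenerate Morse point, so A_1.

Type A_{1}, Milnor number mu = 1.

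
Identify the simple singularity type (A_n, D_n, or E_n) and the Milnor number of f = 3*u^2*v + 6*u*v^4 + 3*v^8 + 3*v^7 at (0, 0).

The Hessian of f at 0 is [[0, 0], [0, 0]] with rank 0, so corank 2. A Groebner basis of the Jacobian ideal J(f) in C{u,v} is {u^2*v^2, 8*u^2*v + u^2 + u*v^3, u*v + v^4, u^3}; counting standard monomials gives mu = 9. Corank 2; j^3 = 3*u^2*v has shape L^2 M (L != M), so D-series; mu = 9 gives D_9.

Type D9, Milnor number mu = 9.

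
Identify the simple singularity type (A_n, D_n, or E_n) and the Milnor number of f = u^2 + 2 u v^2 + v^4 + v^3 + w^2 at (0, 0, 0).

The Hessian of f at 0 is [[2, 0, 0], [0, 0, 0], [0, 0, 2]] with rank 2, so corank 1. A Groebner basis of the Jacobian ideal J(f) in C{u,v,w} is {v^2, u, w}; counting standard monomials gives mu = 2. Corank 1: A-series; mu = 2 gives A_2.

Type A2, Milnor number mu = 2.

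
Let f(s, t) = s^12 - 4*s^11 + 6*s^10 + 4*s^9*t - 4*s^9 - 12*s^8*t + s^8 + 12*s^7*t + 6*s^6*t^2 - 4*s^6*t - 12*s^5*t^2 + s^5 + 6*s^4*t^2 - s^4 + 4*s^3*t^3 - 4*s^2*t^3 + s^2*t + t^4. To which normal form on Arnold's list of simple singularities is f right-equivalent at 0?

The Hessian of f at 0 is [[0, 0], [0, 0]] with rank 0, so corank 2. A Groebner basis of the Jacobian ideal J(f) in C{s,t} is {s^3, s^2/4 + t^3, s*t}; counting standard monomials gives mu = 5. Corank 2; j^3 = s^2*t has shape L^2 M (L != M), so D-series; mu = 5 gives D_5.

D5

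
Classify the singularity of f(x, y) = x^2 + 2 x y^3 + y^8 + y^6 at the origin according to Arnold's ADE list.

The Hessian of f at 0 is [[2, 0], [0, 0]] with rank 1, so corank 1. A Groebner basis of the Jacobian ideal J(f) in C{x,y} is {x^3, x^2*y, x + y^3}; counting standard monomials gives mu = 7. Corank 1: A-series; mu = 7 gives A_7.

A_{7}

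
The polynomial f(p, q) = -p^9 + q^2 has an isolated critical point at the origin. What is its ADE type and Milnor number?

Type A_8, Milnor number mu = 8.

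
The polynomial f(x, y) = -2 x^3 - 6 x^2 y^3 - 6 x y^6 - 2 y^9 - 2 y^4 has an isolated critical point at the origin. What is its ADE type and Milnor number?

Type E_6, Milnor number mu = 6.

The Hessian of f at 0 has rank 0. Corank 2; j^3 = -2*x^3 is a perfect cube, so E-series; the 4-jet and mu = 6 give E_6.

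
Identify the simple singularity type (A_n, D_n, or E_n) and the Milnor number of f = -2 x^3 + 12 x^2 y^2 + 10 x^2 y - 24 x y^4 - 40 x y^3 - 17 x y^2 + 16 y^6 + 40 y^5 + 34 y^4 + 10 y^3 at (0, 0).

Type D4, Milnor number mu = 4.

The Hessian of f at 0 is [[0, 0], [0, 0]] with rank 0, so corank 2. A Groebner basis of the Jacobian ideal J(f) in C{x,y} is {y^3, x^2 - 11*y^2/2, x*y - 5*y^2/2}; counting standard monomials gives mu = 4. Corank 2; j^3 = -(x - 2*y)*(2*x^2 - 6*x*y + 5*y^2) splits into three distinct lines over C (the quadratic factor has nonzero discriminant), so D_4.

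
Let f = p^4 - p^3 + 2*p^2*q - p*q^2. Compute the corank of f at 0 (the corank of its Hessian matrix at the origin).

2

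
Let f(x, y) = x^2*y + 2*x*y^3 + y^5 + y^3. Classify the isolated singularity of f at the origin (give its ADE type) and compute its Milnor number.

Type D_4, Milnor number mu = 4.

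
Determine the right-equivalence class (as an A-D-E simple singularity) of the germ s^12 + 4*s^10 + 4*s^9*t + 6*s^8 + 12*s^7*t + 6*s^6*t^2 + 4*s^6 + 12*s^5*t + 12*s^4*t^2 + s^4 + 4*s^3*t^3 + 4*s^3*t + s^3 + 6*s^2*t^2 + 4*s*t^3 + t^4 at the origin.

E_6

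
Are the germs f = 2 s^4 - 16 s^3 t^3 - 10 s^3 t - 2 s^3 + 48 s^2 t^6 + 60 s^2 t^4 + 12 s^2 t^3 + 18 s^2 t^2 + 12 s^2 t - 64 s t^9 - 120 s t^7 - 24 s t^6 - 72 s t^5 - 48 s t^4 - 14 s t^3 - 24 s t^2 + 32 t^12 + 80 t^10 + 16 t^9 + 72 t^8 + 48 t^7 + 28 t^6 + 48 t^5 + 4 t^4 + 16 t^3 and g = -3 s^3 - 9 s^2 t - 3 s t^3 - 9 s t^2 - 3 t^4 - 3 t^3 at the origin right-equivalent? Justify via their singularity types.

The Hessian of f at 0 has rank 0. Corank 2; j^3 = -2*(s - 2*t)^3 is a perfect cube, so E-series; the 4-jet and mu = 7 give E_7. The Hessian of g at 0 has rank 0. Corank 2; j^3 = -3*(s + t)^3 is a perfect cube, so E-series; the 4-jet and mu = 7 give E_7. Both have type E_7, hence right-equivalent.

Yes.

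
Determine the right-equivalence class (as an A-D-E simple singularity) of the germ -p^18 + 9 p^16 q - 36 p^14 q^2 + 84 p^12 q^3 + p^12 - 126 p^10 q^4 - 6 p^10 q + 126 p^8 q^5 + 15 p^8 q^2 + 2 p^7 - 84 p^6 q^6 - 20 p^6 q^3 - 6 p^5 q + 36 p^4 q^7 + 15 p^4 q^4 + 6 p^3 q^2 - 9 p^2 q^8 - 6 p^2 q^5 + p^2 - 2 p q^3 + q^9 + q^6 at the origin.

The Hessian of f at 0 is [[2, 0], [0, 0]] with rank 1, so corank 1. A Groebner basis of the Jacobian ideal J(f) in C{p,q} is {p^2*q^2, p^3, -p + q^3}; counting standard monomials gives mu = 8. Corank 1: A-series; mu = 8 gives A_8.

A_{8}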